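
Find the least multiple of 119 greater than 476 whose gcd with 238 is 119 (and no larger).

Multiples of 119 above 476: 119·5, 119·6, … . Need the cofactor coprime to 238/119 = 2.
Checking s = 5, 6, … the first with gcd(s, 2) = 1 is s = 5, giving 595.

595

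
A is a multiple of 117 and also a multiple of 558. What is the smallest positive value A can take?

7254

gcd first: 558 = 4·117 + 90; 117 = 1·90 + 27; 90 = 3·27 + 9; 27 = 3·9 + 0 → gcd = 9
lcm = 117·558/gcd = 65286/9 = 7254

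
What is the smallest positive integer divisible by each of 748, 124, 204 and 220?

347820

lcm(748, 124) = 748·124/gcd = 92752/4 = 23188
lcm(23188, 204) = 23188·204/gcd = 4730352/68 = 69564
lcm(69564, 220) = 69564·220/gcd = 15304080/44 = 347820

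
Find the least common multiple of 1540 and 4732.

gcd first: 4732 = 3·1540 + 112; 1540 = 13·112 + 84; 112 = 1·84 + 28; 84 = 3·28 + 0 → gcd = 28
lcm = 1540·4732/gcd = 7287280/28 = 260260

260260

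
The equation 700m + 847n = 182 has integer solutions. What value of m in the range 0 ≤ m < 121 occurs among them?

Euclid: 847 = 1·700 + 147; 700 = 4·147 + 112; 147 = 1·112 + 35; 112 = 3·35 + 7; 35 = 5·7 + 0 → gcd = 7; 182 = 7·26.
Back-substitution yields 700·(23) + 847·(-19) = 7, so one solution is m = 23·26 = 598, n = -19·26 = -494.
Solutions in m differ by 847/7 = 121; the one in [0, 121) is 598 mod 121 = 114.

114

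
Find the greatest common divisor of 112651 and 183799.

112651 = 7² · 11² · 19
183799 = 7² · 11² · 31
Common: 7² · 11² = 5929

5929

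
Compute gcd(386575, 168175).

386575 = 5² · 7 · 47²
168175 = 5² · 7 · 31²
Common: 5² · 7 = 175

175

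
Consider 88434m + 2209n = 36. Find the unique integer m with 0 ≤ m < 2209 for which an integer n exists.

gcd(88434, 2209) = 1 (Euclid: 88434 = 40·2209 + 74; 2209 = 29·74 + 63; 74 = 1·63 + 11; 63 = 5·11 + 8; 11 = 1·8 + 3; 8 = 2·3 + 2; 3 = 1·2 + 1; 2 = 2·1 + 0), and 1 | 36.
Extended Euclid: 88434·(806) + 2209·(-32267) = 1. Scale by 36: m₀ = 29016.
General solution m = m₀ + 2209t; reducing mod 2209 gives m = 299 (and n = -11970).

299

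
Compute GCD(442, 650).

442 = 2 · 13 · 17
650 = 2 · 5² · 13
Common: 2 · 13 = 26

26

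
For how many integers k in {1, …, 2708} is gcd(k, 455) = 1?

455 = 5·7·13. Inclusion–exclusion on these primes:
2708 − ⌊2708/5⌋ − ⌊2708/7⌋ − ⌊2708/13⌋ + ⌊2708/35⌋ + ⌊2708/65⌋ + ⌊2708/91⌋ − ⌊2708/455⌋ = 1715

1715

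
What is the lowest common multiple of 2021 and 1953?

2021 = 43 · 47; 1953 = 3² · 7 · 31
max exponents: 3² · 7 · 31 · 43 · 47 = 3947013

3947013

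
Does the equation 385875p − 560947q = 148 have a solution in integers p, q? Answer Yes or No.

Yes

gcd(385875, 560947): 560947 = 1·385875 + 175072; 385875 = 2·175072 + 35731; 175072 = 4·35731 + 32148; 35731 = 1·32148 + 3583; 32148 = 8·3583 + 3484; 3583 = 1·3484 + 99; 3484 = 35·99 + 19; 99 = 5·19 + 4; 19 = 4·4 + 3; 4 = 1·3 + 1; 3 = 3·1 + 0 → 1
1 divides 148, so a solution exists.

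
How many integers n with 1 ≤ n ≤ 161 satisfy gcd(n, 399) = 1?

Prime factors of 399: 3, 7, 19. Count integers ≤ 161 divisible by none of them.
By inclusion–exclusion: 161 − ⌊161/3⌋ − ⌊161/7⌋ − ⌊161/19⌋ + ⌊161/21⌋ + ⌊161/57⌋ + ⌊161/133⌋ − ⌊161/399⌋ = 87.

87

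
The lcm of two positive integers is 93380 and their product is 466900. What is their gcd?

From gcd × lcm = uv: gcd = 466900 / 93380 = 5.

5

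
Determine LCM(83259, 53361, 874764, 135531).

542849085970884

83259 = 3² · 11 · 29²; 53361 = 3² · 7² · 11²; 874764 = 2² · 3² · 11 · 47²; 135531 = 3² · 11 · 37²
lcm takes max exponent of each prime: 2² · 3² · 7² · 11² · 29² · 37² · 47² = 542849085970884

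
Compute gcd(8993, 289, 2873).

gcd(8993, 289): 8993 = 31·289 + 34; 289 = 8·34 + 17; 34 = 2·17 + 0 → 17
gcd(17, 2873): 2873 = 169·17 + 0 → 17

17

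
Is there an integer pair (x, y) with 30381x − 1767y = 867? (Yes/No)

No

By Bézout, 30381x − 1767y = 867 has integer solutions iff gcd(30381, 1767) | 867.
Euclid: 30381 = 17·1767 + 342; 1767 = 5·342 + 57; 342 = 6·57 + 0. gcd = 57; 867 mod 57 = 12. No.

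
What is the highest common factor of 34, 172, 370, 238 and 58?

gcd(34, 172): 172 = 5·34 + 2; 34 = 17·2 + 0 → 2
gcd(2, 370): 370 = 185·2 + 0 → 2
gcd(2, 238): 238 = 119·2 + 0 → 2
gcd(2, 58): 58 = 29·2 + 0 → 2

2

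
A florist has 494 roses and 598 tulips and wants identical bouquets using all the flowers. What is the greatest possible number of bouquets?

26

Euclid: 598 = 1·494 + 104; 494 = 4·104 + 78; 104 = 1·78 + 26; 78 = 3·26 + 0. Last nonzero remainder: 26.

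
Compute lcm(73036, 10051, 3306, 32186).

2847051446316

lcm(73036, 10051) = 73036·10051/gcd = 734084836/19 = 38636044
lcm(38636044, 3306) = 38636044·3306/gcd = 127730761464/38 = 3361335828
lcm(3361335828, 32186) = 3361335828·32186/gcd = 108187954960008/38 = 2847051446316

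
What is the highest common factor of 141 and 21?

Euclid: 141 = 6·21 + 15; 21 = 1·15 + 6; 15 = 2·6 + 3; 6 = 2·3 + 0. Last nonzero remainder: 3.

3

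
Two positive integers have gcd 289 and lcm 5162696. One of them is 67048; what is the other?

22253

u·v = gcd·lcm = 289·5162696 = 1492019144, so v = 1492019144/67048 = 22253.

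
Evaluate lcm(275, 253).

6325

gcd first: 275 = 1·253 + 22; 253 = 11·22 + 11; 22 = 2·11 + 0 → gcd = 11
lcm = 275·253/gcd = 69575/11 = 6325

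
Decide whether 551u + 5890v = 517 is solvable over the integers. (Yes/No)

gcd(551, 5890): 5890 = 10·551 + 380; 551 = 1·380 + 171; 380 = 2·171 + 38; 171 = 4·38 + 19; 38 = 2·19 + 0 → 19
19 does not divide 517, so a solution does not exist.

No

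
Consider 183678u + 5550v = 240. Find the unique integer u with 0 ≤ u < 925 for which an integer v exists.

Reduce mod 5550: 183678u ≡ 240 (mod 5550). With g = gcd(183678, 5550) = 6 dividing 240, divide through: 30613u ≡ 40 (mod 925).
Since gcd(30613, 925) = 1, u ≡ 40·(30613)⁻¹ ≡ 505 (mod 925). Smallest non-negative: 505.

505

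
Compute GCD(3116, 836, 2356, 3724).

3116 = 2² · 19 · 41; 836 = 2² · 11 · 19; 2356 = 2² · 19 · 31; 3724 = 2² · 7² · 19
gcd takes min exponent of each prime: 2² · 19 = 76

76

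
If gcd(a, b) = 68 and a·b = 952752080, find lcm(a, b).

14011060

Since gcd(a,b)·lcm(a,b) = ab, lcm = 952752080/68 = 14011060.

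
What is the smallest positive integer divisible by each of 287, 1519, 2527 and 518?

1663721206

287 = 7 · 41; 1519 = 7² · 31; 2527 = 7 · 19²; 518 = 2 · 7 · 37
lcm takes max exponent of each prime: 2 · 7² · 19² · 31 · 37 · 41 = 1663721206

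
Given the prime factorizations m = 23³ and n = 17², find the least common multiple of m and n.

3516263

max exponent per prime: 17² · 23³ = 3516263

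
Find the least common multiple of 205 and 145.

gcd first: 205 = 1·145 + 60; 145 = 2·60 + 25; 60 = 2·25 + 10; 25 = 2·10 + 5; 10 = 2·5 + 0 → gcd = 5
lcm = 205·145/gcd = 29725/5 = 5945

5945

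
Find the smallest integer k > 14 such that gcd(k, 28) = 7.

28 = 7·4. Any k with gcd(k, 28) = 7 is a multiple of 7, say 7s, with s coprime to 4.
Need s > 14/7, so s ≥ 3. First s ≥ 3 with gcd(s, 4) = 1 is s = 3. Thus k = 7·3 = 21.

21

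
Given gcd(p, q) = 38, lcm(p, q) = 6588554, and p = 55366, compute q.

Using pq = gcd(p,q)·lcm(p,q) = 38·6588554 = 250365052, we get q = 250365052/55366 = 4522.

4522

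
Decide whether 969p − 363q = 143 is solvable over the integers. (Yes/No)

gcd(969, 363): 969 = 2·363 + 243; 363 = 1·243 + 120; 243 = 2·120 + 3; 120 = 40·3 + 0 → 3
3 does not divide 143, so a solution does not exist.

No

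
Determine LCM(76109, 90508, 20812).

143998228

lcm(76109, 90508) = 76109·90508/gcd = 6888473372/2057 = 3348796
lcm(3348796, 20812) = 3348796·20812/gcd = 69695142352/484 = 143998228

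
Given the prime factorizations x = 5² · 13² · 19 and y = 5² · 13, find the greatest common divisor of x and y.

325

min exponent per shared prime: 5² · 13 = 325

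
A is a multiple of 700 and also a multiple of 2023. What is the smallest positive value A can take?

202300

gcd first: 2023 = 2·700 + 623; 700 = 1·623 + 77; 623 = 8·77 + 7; 77 = 11·7 + 0 → gcd = 7
lcm = 700·2023/gcd = 1416100/7 = 202300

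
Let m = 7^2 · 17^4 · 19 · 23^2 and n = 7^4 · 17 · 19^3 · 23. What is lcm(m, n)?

727619484829531

max exponent per prime: 7^4 · 17^4 · 19^3 · 23^2 = 727619484829531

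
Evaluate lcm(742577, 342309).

2100750333

gcd first: 742577 = 2·342309 + 57959; 342309 = 5·57959 + 52514; 57959 = 1·52514 + 5445; 52514 = 9·5445 + 3509; 5445 = 1·3509 + 1936; 3509 = 1·1936 + 1573; 1936 = 1·1573 + 363; 1573 = 4·363 + 121; 363 = 3·121 + 0 → gcd = 121
lcm = 742577·342309/gcd = 254190790293/121 = 2100750333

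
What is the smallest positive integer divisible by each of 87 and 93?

87 = 3 · 29; 93 = 3 · 31
max exponents: 3 · 29 · 31 = 2697

2697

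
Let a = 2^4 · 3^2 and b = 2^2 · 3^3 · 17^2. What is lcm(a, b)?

max exponent per prime: 2^4 · 3^3 · 17^2 = 124848

124848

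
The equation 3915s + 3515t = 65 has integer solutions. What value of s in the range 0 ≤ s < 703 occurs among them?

Reduce mod 3515: 3915s ≡ 65 (mod 3515). With g = gcd(3915, 3515) = 5 dividing 65, divide through: 783s ≡ 13 (mod 703).
Since gcd(783, 703) = 1, s ≡ 13·(783)⁻¹ ≡ 255 (mod 703). Smallest non-negative: 255.

255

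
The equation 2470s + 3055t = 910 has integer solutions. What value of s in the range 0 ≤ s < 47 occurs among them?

gcd(2470, 3055) = 65 (Euclid: 3055 = 1·2470 + 585; 2470 = 4·585 + 130; 585 = 4·130 + 65; 130 = 2·65 + 0), and 65 | 910.
Extended Euclid: 2470·(-21) + 3055·(17) = 65. Scale by 14: s₀ = -294.
General solution s = s₀ + 47k; reducing mod 47 gives s = 35 (and t = -28).

35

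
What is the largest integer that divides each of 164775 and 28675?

164775 = 3 · 5² · 13³
28675 = 5² · 31 · 37
Common: 5² = 25

25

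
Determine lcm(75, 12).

gcd first: 75 = 6·12 + 3; 12 = 4·3 + 0 → gcd = 3
lcm = 75·12/gcd = 900/3 = 300

300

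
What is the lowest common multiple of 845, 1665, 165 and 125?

845 = 5 · 13²; 1665 = 3² · 5 · 37; 165 = 3 · 5 · 11; 125 = 5³
lcm takes max exponent of each prime: 3² · 5³ · 11 · 13² · 37 = 77380875

77380875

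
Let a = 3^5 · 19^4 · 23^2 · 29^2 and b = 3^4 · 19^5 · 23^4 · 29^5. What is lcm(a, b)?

max exponent per prime: 3^5 · 19^5 · 23^4 · 29^5 = 3453628439434292324613

3453628439434292324613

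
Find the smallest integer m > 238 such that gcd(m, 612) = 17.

612 = 17·36. Any m with gcd(m, 612) = 17 is a multiple of 17, say 17s, with s coprime to 36.
Need s > 238/17, so s ≥ 15. First s ≥ 15 with gcd(s, 36) = 1 is s = 17. Thus m = 17·17 = 289.

289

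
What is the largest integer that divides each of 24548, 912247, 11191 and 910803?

gcd(24548, 912247): 912247 = 37·24548 + 3971; 24548 = 6·3971 + 722; 3971 = 5·722 + 361; 722 = 2·361 + 0 → 361
gcd(361, 11191): 11191 = 31·361 + 0 → 361
gcd(361, 910803): 910803 = 2523·361 + 0 → 361

361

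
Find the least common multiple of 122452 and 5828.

gcd first: 122452 = 21·5828 + 64; 5828 = 91·64 + 4; 64 = 16·4 + 0 → gcd = 4
lcm = 122452·5828/gcd = 713650256/4 = 178412564

178412564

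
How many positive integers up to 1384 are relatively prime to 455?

877

455 = 5·7·13. Inclusion–exclusion on these primes:
1384 − ⌊1384/5⌋ − ⌊1384/7⌋ − ⌊1384/13⌋ + ⌊1384/35⌋ + ⌊1384/65⌋ + ⌊1384/91⌋ − ⌊1384/455⌋ = 877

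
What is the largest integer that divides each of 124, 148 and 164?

4

124 = 2² · 31; 148 = 2² · 37; 164 = 2² · 41
gcd takes min exponent of each prime: 2² = 4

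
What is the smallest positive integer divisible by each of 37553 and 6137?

gcd first: 37553 = 6·6137 + 731; 6137 = 8·731 + 289; 731 = 2·289 + 153; 289 = 1·153 + 136; 153 = 1·136 + 17; 136 = 8·17 + 0 → gcd = 17
lcm = 37553·6137/gcd = 230462761/17 = 13556633

13556633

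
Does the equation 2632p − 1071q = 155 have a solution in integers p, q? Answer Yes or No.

No

By Bézout, 2632p − 1071q = 155 has integer solutions iff gcd(2632, 1071) | 155.
Euclid: 2632 = 2·1071 + 490; 1071 = 2·490 + 91; 490 = 5·91 + 35; 91 = 2·35 + 21; 35 = 1·21 + 14; 21 = 1·14 + 7; 14 = 2·7 + 0. gcd = 7; 155 mod 7 = 1. No.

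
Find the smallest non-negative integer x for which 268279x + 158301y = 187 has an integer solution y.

gcd(268279, 158301) = 11 (Euclid: 268279 = 1·158301 + 109978; 158301 = 1·109978 + 48323; 109978 = 2·48323 + 13332; 48323 = 3·13332 + 8327; 13332 = 1·8327 + 5005; 8327 = 1·5005 + 3322; 5005 = 1·3322 + 1683; 3322 = 1·1683 + 1639; 1683 = 1·1639 + 44; 1639 = 37·44 + 11; 44 = 4·11 + 0), and 11 | 187.
Extended Euclid: 268279·(-3574) + 158301·(6057) = 11. Scale by 17: x₀ = -60758.
General solution x = x₀ + 14391t; reducing mod 14391 gives x = 11197 (and y = -18976).

11197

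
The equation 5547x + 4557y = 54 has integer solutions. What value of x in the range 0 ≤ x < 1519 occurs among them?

221

Euclid: 5547 = 1·4557 + 990; 4557 = 4·990 + 597; 990 = 1·597 + 393; 597 = 1·393 + 204; 393 = 1·204 + 189; 204 = 1·189 + 15; 189 = 12·15 + 9; 15 = 1·9 + 6; 9 = 1·6 + 3; 6 = 2·3 + 0 → gcd = 3; 54 = 3·18.
Back-substitution yields 5547·(603) + 4557·(-734) = 3, so one solution is x = 603·18 = 10854, y = -734·18 = -13212.
Solutions in x differ by 4557/3 = 1519; the one in [0, 1519) is 10854 mod 1519 = 221.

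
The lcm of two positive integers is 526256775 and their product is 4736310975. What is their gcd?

9

gcd·lcm = product, so gcd = 4736310975/526256775 = 9.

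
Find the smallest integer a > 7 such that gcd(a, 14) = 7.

gcd(a, 14) = 7 forces 7 | a; write a = 7s. Then gcd(7s, 7·2) = 7·gcd(s, 2), so need gcd(s, 2) = 1.
7s > 7 gives s ≥ 2. The least s ≥ 2 coprime to 2 is 3, so a = 7·3 = 21.

21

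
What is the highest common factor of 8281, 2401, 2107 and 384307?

8281 = 7² · 13²; 2401 = 7⁴; 2107 = 7² · 43; 384307 = 7² · 11 · 23 · 31
gcd takes min exponent of each prime: 7² = 49

49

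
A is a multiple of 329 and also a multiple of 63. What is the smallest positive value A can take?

329 = 7 · 47; 63 = 3² · 7
max exponents: 3² · 7 · 47 = 2961

2961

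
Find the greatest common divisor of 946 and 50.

946 = 2 · 11 · 43
50 = 2 · 5²
Common: 2 = 2

2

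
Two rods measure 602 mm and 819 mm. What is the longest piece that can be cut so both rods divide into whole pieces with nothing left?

Euclid: 819 = 1·602 + 217; 602 = 2·217 + 168; 217 = 1·168 + 49; 168 = 3·49 + 21; 49 = 2·21 + 7; 21 = 3·7 + 0. Last nonzero remainder: 7.

7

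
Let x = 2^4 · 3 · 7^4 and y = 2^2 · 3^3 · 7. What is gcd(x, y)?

84

min exponent per shared prime: 2^2 · 3 · 7 = 84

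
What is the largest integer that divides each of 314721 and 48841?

314721 = 3² · 11² · 17²
48841 = 13² · 17²
Common: 17² = 289

289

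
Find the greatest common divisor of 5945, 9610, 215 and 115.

5

5945 = 5 · 29 · 41; 9610 = 2 · 5 · 31²; 215 = 5 · 43; 115 = 5 · 23
gcd takes min exponent of each prime: 5 = 5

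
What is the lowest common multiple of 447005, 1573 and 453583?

447005 = 5 · 13² · 23²; 1573 = 11² · 13; 453583 = 13 · 23 · 37 · 41
lcm takes max exponent of each prime: 5 · 11² · 13² · 23² · 37 · 41 = 82050896785

82050896785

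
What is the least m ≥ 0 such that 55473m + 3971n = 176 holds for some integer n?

97

gcd(55473, 3971) = 11 (Euclid: 55473 = 13·3971 + 3850; 3971 = 1·3850 + 121; 3850 = 31·121 + 99; 121 = 1·99 + 22; 99 = 4·22 + 11; 22 = 2·11 + 0), and 11 | 176.
Extended Euclid: 55473·(164) + 3971·(-2291) = 11. Scale by 16: m₀ = 2624.
General solution m = m₀ + 361t; reducing mod 361 gives m = 97 (and n = -1355).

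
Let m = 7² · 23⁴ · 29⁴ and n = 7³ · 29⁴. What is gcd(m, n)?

34656769

min exponent per shared prime: 7² · 29⁴ = 34656769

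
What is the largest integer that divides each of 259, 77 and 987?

7

259 = 7 · 37; 77 = 7 · 11; 987 = 3 · 7 · 47
gcd takes min exponent of each prime: 7 = 7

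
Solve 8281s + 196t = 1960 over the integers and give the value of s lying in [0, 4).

0

Euclid: 8281 = 42·196 + 49; 196 = 4·49 + 0 → gcd = 49; 1960 = 49·40.
Back-substitution yields 8281·(1) + 196·(-42) = 49, so one solution is s = 1·40 = 40, t = -42·40 = -1680.
Solutions in s differ by 196/49 = 4; the one in [0, 4) is 40 mod 4 = 0.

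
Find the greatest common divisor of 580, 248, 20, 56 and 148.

4

580 = 2² · 5 · 29; 248 = 2³ · 31; 20 = 2² · 5; 56 = 2³ · 7; 148 = 2² · 37
gcd takes min exponent of each prime: 2² = 4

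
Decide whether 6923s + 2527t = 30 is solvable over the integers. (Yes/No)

gcd(6923, 2527): 6923 = 2·2527 + 1869; 2527 = 1·1869 + 658; 1869 = 2·658 + 553; 658 = 1·553 + 105; 553 = 5·105 + 28; 105 = 3·28 + 21; 28 = 1·21 + 7; 21 = 3·7 + 0 → 7
7 does not divide 30, so a solution does not exist.

No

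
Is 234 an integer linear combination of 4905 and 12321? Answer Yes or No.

By Bézout, 4905u + 12321v = 234 has integer solutions iff gcd(4905, 12321) | 234.
Euclid: 12321 = 2·4905 + 2511; 4905 = 1·2511 + 2394; 2511 = 1·2394 + 117; 2394 = 20·117 + 54; 117 = 2·54 + 9; 54 = 6·9 + 0. gcd = 9; 234 mod 9 = 0. Yes.

Yes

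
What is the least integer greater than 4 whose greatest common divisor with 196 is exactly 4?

8

196 = 4·49. Any x with gcd(x, 196) = 4 is a multiple of 4, say 4s, with s coprime to 49.
Need s > 4/4, so s ≥ 2. First s ≥ 2 with gcd(s, 49) = 1 is s = 2. Thus x = 4·2 = 8.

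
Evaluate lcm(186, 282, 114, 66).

186 = 2 · 3 · 31; 282 = 2 · 3 · 47; 114 = 2 · 3 · 19; 66 = 2 · 3 · 11
lcm takes max exponent of each prime: 2 · 3 · 11 · 19 · 31 · 47 = 1827078

1827078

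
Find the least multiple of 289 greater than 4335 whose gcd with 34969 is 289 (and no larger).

4624

gcd(m, 34969) = 289 forces 289 | m; write m = 289s. Then gcd(289s, 289·121) = 289·gcd(s, 121), so need gcd(s, 121) = 1.
289s > 4335 gives s ≥ 16. The least s ≥ 16 coprime to 121 is 16, so m = 289·16 = 4624.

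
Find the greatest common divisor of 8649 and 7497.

9

Euclid: 8649 = 1·7497 + 1152; 7497 = 6·1152 + 585; 1152 = 1·585 + 567; 585 = 1·567 + 18; 567 = 31·18 + 9; 18 = 2·9 + 0. Last nonzero remainder: 9.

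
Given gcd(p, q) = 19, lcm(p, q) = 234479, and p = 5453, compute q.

Using pq = gcd(p,q)·lcm(p,q) = 19·234479 = 4455101, we get q = 4455101/5453 = 817.

817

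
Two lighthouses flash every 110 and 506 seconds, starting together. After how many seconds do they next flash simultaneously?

2530

gcd first: 506 = 4·110 + 66; 110 = 1·66 + 44; 66 = 1·44 + 22; 44 = 2·22 + 0 → gcd = 22
lcm = 110·506/gcd = 55660/22 = 2530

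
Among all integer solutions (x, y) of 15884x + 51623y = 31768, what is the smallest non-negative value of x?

2

gcd(15884, 51623) = 3971 (Euclid: 51623 = 3·15884 + 3971; 15884 = 4·3971 + 0), and 3971 | 31768.
Extended Euclid: 15884·(-3) + 51623·(1) = 3971. Scale by 8: x₀ = -24.
General solution x = x₀ + 13t; reducing mod 13 gives x = 2 (and y = 0).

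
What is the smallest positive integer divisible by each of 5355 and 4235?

5355 = 3² · 5 · 7 · 17; 4235 = 5 · 7 · 11²
max exponents: 3² · 5 · 7 · 11² · 17 = 647955

647955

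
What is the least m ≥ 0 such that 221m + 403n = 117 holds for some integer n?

Reduce mod 403: 221m ≡ 117 (mod 403). With g = gcd(221, 403) = 13 dividing 117, divide through: 17m ≡ 9 (mod 31).
Since gcd(17, 31) = 1, m ≡ 9·(17)⁻¹ ≡ 6 (mod 31). Smallest non-negative: 6.

6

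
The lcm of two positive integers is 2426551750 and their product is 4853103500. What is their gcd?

2

gcd·lcm = product, so gcd = 4853103500/2426551750 = 2.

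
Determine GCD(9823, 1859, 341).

11

9823 = 11 · 19 · 47; 1859 = 11 · 13²; 341 = 11 · 31
gcd takes min exponent of each prime: 11 = 11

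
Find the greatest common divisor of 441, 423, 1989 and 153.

gcd(441, 423): 441 = 1·423 + 18; 423 = 23·18 + 9; 18 = 2·9 + 0 → 9
gcd(9, 1989): 1989 = 221·9 + 0 → 9
gcd(9, 153): 153 = 17·9 + 0 → 9

9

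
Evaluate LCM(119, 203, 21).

10353

119 = 7 · 17; 203 = 7 · 29; 21 = 3 · 7
lcm takes max exponent of each prime: 3 · 7 · 17 · 29 = 10353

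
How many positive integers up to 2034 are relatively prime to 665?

1322

665 = 5·7·19. Inclusion–exclusion on these primes:
2034 − ⌊2034/5⌋ − ⌊2034/7⌋ − ⌊2034/19⌋ + ⌊2034/35⌋ + ⌊2034/95⌋ + ⌊2034/133⌋ − ⌊2034/665⌋ = 1322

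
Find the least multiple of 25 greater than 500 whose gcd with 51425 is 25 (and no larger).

Multiples of 25 above 500: 25·21, 25·22, … . Need the cofactor coprime to 51425/25 = 2057.
Checking s = 21, 22, … the first with gcd(s, 2057) = 1 is s = 21, giving 525.

525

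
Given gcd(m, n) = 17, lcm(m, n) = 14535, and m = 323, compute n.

765

Using mn = gcd(m,n)·lcm(m,n) = 17·14535 = 247095, we get n = 247095/323 = 765.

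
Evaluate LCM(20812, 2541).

20812 = 2² · 11² · 43; 2541 = 3 · 7 · 11²
max exponents: 2² · 3 · 7 · 11² · 43 = 437052

437052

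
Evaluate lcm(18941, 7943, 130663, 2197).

32173542479

lcm(18941, 7943) = 18941·7943/gcd = 150448363/611 = 246233
lcm(246233, 130663) = 246233·130663/gcd = 32173542479/13 = 2474887883
lcm(2474887883, 2197) = 2474887883·2197/gcd = 5437328678951/169 = 32173542479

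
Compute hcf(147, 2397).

Euclid: 2397 = 16·147 + 45; 147 = 3·45 + 12; 45 = 3·12 + 9; 12 = 1·9 + 3; 9 = 3·3 + 0. Last nonzero remainder: 3.

3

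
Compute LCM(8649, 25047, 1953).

168491169

lcm(8649, 25047) = 8649·25047/gcd = 216631503/9 = 24070167
lcm(24070167, 1953) = 24070167·1953/gcd = 47009036151/279 = 168491169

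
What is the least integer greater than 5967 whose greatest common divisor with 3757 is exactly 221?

3757 = 221·17. Any x with gcd(x, 3757) = 221 is a multiple of 221, say 221s, with s coprime to 17.
Need s > 5967/221, so s ≥ 28. First s ≥ 28 with gcd(s, 17) = 1 is s = 28. Thus x = 221·28 = 6188.

6188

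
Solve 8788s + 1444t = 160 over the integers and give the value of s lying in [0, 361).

339

Reduce mod 1444: 8788s ≡ 160 (mod 1444). With g = gcd(8788, 1444) = 4 dividing 160, divide through: 2197s ≡ 40 (mod 361).
Since gcd(2197, 361) = 1, s ≡ 40·(2197)⁻¹ ≡ 339 (mod 361). Smallest non-negative: 339.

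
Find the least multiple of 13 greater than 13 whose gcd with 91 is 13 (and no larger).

26

gcd(a, 91) = 13 forces 13 | a; write a = 13s. Then gcd(13s, 13·7) = 13·gcd(s, 7), so need gcd(s, 7) = 1.
13s > 13 gives s ≥ 2. The least s ≥ 2 coprime to 7 is 2, so a = 13·2 = 26.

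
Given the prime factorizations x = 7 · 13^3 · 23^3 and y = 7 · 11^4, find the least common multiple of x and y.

max exponent per prime: 7 · 11^4 · 13^3 · 23^3 = 2739569645813

2739569645813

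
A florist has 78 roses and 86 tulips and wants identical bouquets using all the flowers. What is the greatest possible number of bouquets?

2

Euclid: 86 = 1·78 + 8; 78 = 9·8 + 6; 8 = 1·6 + 2; 6 = 3·2 + 0. Last nonzero remainder: 2.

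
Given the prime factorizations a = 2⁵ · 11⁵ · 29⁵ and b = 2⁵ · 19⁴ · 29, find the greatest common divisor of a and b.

928

min exponent per shared prime: 2⁵ · 29 = 928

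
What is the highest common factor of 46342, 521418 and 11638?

2

gcd(46342, 521418): 521418 = 11·46342 + 11656; 46342 = 3·11656 + 11374; 11656 = 1·11374 + 282; 11374 = 40·282 + 94; 282 = 3·94 + 0 → 94
gcd(94, 11638): 11638 = 123·94 + 76; 94 = 1·76 + 18; 76 = 4·18 + 4; 18 = 4·4 + 2; 4 = 2·2 + 0 → 2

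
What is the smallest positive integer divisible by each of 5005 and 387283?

149103955

5005 = 5 · 7 · 11 · 13; 387283 = 13 · 31³
max exponents: 5 · 7 · 11 · 13 · 31³ = 149103955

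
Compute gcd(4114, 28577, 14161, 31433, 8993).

17

4114 = 2 · 11² · 17; 28577 = 17 · 41²; 14161 = 7² · 17²; 31433 = 17 · 43²; 8993 = 17 · 23²
gcd takes min exponent of each prime: 17 = 17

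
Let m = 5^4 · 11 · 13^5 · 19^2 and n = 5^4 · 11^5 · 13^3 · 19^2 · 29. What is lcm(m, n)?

391259958452666875

max exponent per prime: 5^4 · 11^5 · 13^5 · 19^2 · 29 = 391259958452666875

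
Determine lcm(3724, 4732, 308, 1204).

3724 = 2² · 7² · 19; 4732 = 2² · 7 · 13²; 308 = 2² · 7 · 11; 1204 = 2² · 7 · 43
lcm takes max exponent of each prime: 2² · 7² · 11 · 13² · 19 · 43 = 297685388

297685388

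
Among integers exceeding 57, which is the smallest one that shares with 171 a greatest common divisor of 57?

171 = 57·3. Any x with gcd(x, 171) = 57 is a multiple of 57, say 57s, with s coprime to 3.
Need s > 57/57, so s ≥ 2. First s ≥ 2 with gcd(s, 3) = 1 is s = 2. Thus x = 57·2 = 114.

114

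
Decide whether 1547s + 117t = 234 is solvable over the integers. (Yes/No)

Yes

By Bézout, 1547s + 117t = 234 has integer solutions iff gcd(1547, 117) | 234.
Euclid: 1547 = 13·117 + 26; 117 = 4·26 + 13; 26 = 2·13 + 0. gcd = 13; 234 mod 13 = 0. Yes.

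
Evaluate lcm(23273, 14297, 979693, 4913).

325977250017133

lcm(23273, 14297) = 23273·14297/gcd = 332734081/17 = 19572593
lcm(19572593, 979693) = 19572593·979693/gcd = 19175132353949/17 = 1127948961997
lcm(1127948961997, 4913) = 1127948961997·4913/gcd = 5541613250291261/17 = 325977250017133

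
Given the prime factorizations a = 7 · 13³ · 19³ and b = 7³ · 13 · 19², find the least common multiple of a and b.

5168743489

max exponent per prime: 7³ · 13³ · 19³ = 5168743489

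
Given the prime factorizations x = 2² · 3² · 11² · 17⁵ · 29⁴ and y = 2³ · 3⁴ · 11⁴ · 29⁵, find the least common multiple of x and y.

276299655160412226024

max exponent per prime: 2³ · 3⁴ · 11⁴ · 17⁵ · 29⁵ = 276299655160412226024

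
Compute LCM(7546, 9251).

7546 = 2 · 7³ · 11; 9251 = 11 · 29²
max exponents: 2 · 7³ · 11 · 29² = 6346186

6346186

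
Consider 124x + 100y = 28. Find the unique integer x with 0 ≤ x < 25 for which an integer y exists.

Euclid: 124 = 1·100 + 24; 100 = 4·24 + 4; 24 = 6·4 + 0 → gcd = 4; 28 = 4·7.
Back-substitution yields 124·(-4) + 100·(5) = 4, so one solution is x = -4·7 = -28, y = 5·7 = 35.
Solutions in x differ by 100/4 = 25; the one in [0, 25) is -28 mod 25 = 22.

22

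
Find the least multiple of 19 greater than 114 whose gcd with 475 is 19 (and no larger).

475 = 19·25. Any m with gcd(m, 475) = 19 is a multiple of 19, say 19s, with s coprime to 25.
Need s > 114/19, so s ≥ 7. First s ≥ 7 with gcd(s, 25) = 1 is s = 7. Thus m = 19·7 = 133.

133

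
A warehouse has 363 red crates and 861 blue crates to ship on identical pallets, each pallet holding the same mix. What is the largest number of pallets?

363 = 3 · 11²
861 = 3 · 7 · 41
Common: 3 = 3

3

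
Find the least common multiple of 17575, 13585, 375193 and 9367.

17575 = 5² · 19 · 37; 13585 = 5 · 11 · 13 · 19; 375193 = 7² · 13 · 19 · 31; 9367 = 17 · 19 · 29
lcm takes max exponent of each prime: 5² · 7² · 11 · 13 · 17 · 19 · 29 · 31 · 37 = 1882071266075

1882071266075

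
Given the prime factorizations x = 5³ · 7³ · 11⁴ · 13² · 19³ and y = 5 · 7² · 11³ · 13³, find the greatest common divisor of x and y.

min exponent per shared prime: 5 · 7² · 11³ · 13² = 55110055

55110055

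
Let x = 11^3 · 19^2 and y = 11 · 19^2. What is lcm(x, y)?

max exponent per prime: 11^3 · 19^2 = 480491

480491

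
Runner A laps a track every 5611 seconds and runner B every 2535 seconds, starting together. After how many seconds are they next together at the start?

5611 = 31 · 181; 2535 = 3 · 5 · 13²
max exponents: 3 · 5 · 13² · 31 · 181 = 14223885

14223885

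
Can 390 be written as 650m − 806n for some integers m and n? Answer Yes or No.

Yes

gcd(650, 806): 806 = 1·650 + 156; 650 = 4·156 + 26; 156 = 6·26 + 0 → 26
26 divides 390, so a solution exists.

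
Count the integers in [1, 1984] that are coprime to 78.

Prime factors of 78: 2, 3, 13. Count integers ≤ 1984 divisible by none of them.
By inclusion–exclusion: 1984 − ⌊1984/2⌋ − ⌊1984/3⌋ − ⌊1984/13⌋ + ⌊1984/6⌋ + ⌊1984/26⌋ + ⌊1984/39⌋ − ⌊1984/78⌋ = 610.

610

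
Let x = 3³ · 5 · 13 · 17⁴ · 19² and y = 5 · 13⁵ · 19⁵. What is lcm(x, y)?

10366071983234637345

max exponent per prime: 3³ · 5 · 13⁵ · 17⁴ · 19⁵ = 10366071983234637345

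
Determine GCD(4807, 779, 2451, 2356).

4807 = 11 · 19 · 23; 779 = 19 · 41; 2451 = 3 · 19 · 43; 2356 = 2² · 19 · 31
gcd takes min exponent of each prime: 19 = 19

19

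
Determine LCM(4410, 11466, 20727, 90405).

110474910

lcm(4410, 11466) = 4410·11466/gcd = 50565060/882 = 57330
lcm(57330, 20727) = 57330·20727/gcd = 1188278910/441 = 2694510
lcm(2694510, 90405) = 2694510·90405/gcd = 243597176550/2205 = 110474910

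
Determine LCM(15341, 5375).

gcd first: 15341 = 2·5375 + 4591; 5375 = 1·4591 + 784; 4591 = 5·784 + 671; 784 = 1·671 + 113; 671 = 5·113 + 106; 113 = 1·106 + 7; 106 = 15·7 + 1; 7 = 7·1 + 0 → gcd = 1
lcm = 15341·5375/gcd = 82457875/1 = 82457875

82457875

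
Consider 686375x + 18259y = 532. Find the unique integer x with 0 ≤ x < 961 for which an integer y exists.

846

gcd(686375, 18259) = 19 (Euclid: 686375 = 37·18259 + 10792; 18259 = 1·10792 + 7467; 10792 = 1·7467 + 3325; 7467 = 2·3325 + 817; 3325 = 4·817 + 57; 817 = 14·57 + 19; 57 = 3·19 + 0), and 19 | 532.
Extended Euclid: 686375·(-313) + 18259·(11766) = 19. Scale by 28: x₀ = -8764.
General solution x = x₀ + 961t; reducing mod 961 gives x = 846 (and y = -31802).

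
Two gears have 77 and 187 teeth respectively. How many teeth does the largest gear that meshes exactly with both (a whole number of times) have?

11

Euclid: 187 = 2·77 + 33; 77 = 2·33 + 11; 33 = 3·11 + 0. Last nonzero remainder: 11.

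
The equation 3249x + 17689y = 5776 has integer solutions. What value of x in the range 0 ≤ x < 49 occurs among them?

Euclid: 17689 = 5·3249 + 1444; 3249 = 2·1444 + 361; 1444 = 4·361 + 0 → gcd = 361; 5776 = 361·16.
Back-substitution yields 3249·(11) + 17689·(-2) = 361, so one solution is x = 11·16 = 176, y = -2·16 = -32.
Solutions in x differ by 17689/361 = 49; the one in [0, 49) is 176 mod 49 = 29.

29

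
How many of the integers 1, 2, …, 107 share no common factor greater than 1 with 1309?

78

Prime factors of 1309: 7, 11, 17. Count integers ≤ 107 divisible by none of them.
By inclusion–exclusion: 107 − ⌊107/7⌋ − ⌊107/11⌋ − ⌊107/17⌋ + ⌊107/77⌋ + ⌊107/119⌋ + ⌊107/187⌋ − ⌊107/1309⌋ = 78.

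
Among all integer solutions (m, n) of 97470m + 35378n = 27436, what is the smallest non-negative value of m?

Euclid: 97470 = 2·35378 + 26714; 35378 = 1·26714 + 8664; 26714 = 3·8664 + 722; 8664 = 12·722 + 0 → gcd = 722; 27436 = 722·38.
Back-substitution yields 97470·(4) + 35378·(-11) = 722, so one solution is m = 4·38 = 152, n = -11·38 = -418.
Solutions in m differ by 35378/722 = 49; the one in [0, 49) is 152 mod 49 = 5.

5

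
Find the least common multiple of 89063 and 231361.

121927247

gcd first: 231361 = 2·89063 + 53235; 89063 = 1·53235 + 35828; 53235 = 1·35828 + 17407; 35828 = 2·17407 + 1014; 17407 = 17·1014 + 169; 1014 = 6·169 + 0 → gcd = 169
lcm = 89063·231361/gcd = 20605704743/169 = 121927247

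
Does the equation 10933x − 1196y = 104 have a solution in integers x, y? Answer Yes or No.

Yes

By Bézout, 10933x − 1196y = 104 has integer solutions iff gcd(10933, 1196) | 104.
Euclid: 10933 = 9·1196 + 169; 1196 = 7·169 + 13; 169 = 13·13 + 0. gcd = 13; 104 mod 13 = 0. Yes.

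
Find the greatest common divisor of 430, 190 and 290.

gcd(430, 190): 430 = 2·190 + 50; 190 = 3·50 + 40; 50 = 1·40 + 10; 40 = 4·10 + 0 → 10
gcd(10, 290): 290 = 29·10 + 0 → 10

10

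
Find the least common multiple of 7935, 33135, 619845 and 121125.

lcm(7935, 33135) = 7935·33135/gcd = 262926225/15 = 17528415
lcm(17528415, 619845) = 17528415·619845/gcd = 10864900395675/15 = 724326693045
lcm(724326693045, 121125) = 724326693045·121125/gcd = 87734070695075625/15 = 5848938046338375

5848938046338375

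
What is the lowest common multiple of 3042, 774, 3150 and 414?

3042 = 2 · 3² · 13²; 774 = 2 · 3² · 43; 3150 = 2 · 3² · 5² · 7; 414 = 2 · 3² · 23
lcm takes max exponent of each prime: 2 · 3² · 5² · 7 · 13² · 23 · 43 = 526494150

526494150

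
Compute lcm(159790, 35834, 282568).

lcm(159790, 35834) = 159790·35834/gcd = 5725914860/38 = 150681970
lcm(150681970, 282568) = 150681970·282568/gcd = 42577902898960/38 = 1120471128920

1120471128920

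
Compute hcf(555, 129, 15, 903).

gcd(555, 129): 555 = 4·129 + 39; 129 = 3·39 + 12; 39 = 3·12 + 3; 12 = 4·3 + 0 → 3
gcd(3, 15): 15 = 5·3 + 0 → 3
gcd(3, 903): 903 = 301·3 + 0 → 3

3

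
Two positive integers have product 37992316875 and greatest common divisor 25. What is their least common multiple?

gcd·lcm = product, so lcm = 37992316875/25 = 1519692675.

1519692675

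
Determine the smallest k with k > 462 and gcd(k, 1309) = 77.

539

Multiples of 77 above 462: 77·7, 77·8, … . Need the cofactor coprime to 1309/77 = 17.
Checking s = 7, 8, … the first with gcd(s, 17) = 1 is s = 7, giving 539.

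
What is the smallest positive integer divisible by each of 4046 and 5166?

1492974

4046 = 2 · 7 · 17²; 5166 = 2 · 3² · 7 · 41
max exponents: 2 · 3² · 7 · 17² · 41 = 1492974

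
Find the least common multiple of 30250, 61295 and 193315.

30250 = 2 · 5³ · 11²; 61295 = 5 · 13 · 23 · 41; 193315 = 5 · 23 · 41²
lcm takes max exponent of each prime: 2 · 5³ · 11² · 13 · 23 · 41² = 15204224750

15204224750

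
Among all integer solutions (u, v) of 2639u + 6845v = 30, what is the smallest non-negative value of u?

Euclid: 6845 = 2·2639 + 1567; 2639 = 1·1567 + 1072; 1567 = 1·1072 + 495; 1072 = 2·495 + 82; 495 = 6·82 + 3; 82 = 27·3 + 1; 3 = 3·1 + 0 → gcd = 1; 30 = 1·30.
Back-substitution yields 2639·(2254) + 6845·(-869) = 1, so one solution is u = 2254·30 = 67620, v = -869·30 = -26070.
Solutions in u differ by 6845/1 = 6845; the one in [0, 6845) is 67620 mod 6845 = 6015.

6015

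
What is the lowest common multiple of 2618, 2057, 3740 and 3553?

5471620

2618 = 2 · 7 · 11 · 17; 2057 = 11² · 17; 3740 = 2² · 5 · 11 · 17; 3553 = 11 · 17 · 19
lcm takes max exponent of each prime: 2² · 5 · 7 · 11² · 17 · 19 = 5471620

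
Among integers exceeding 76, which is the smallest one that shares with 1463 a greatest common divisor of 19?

Multiples of 19 above 76: 19·5, 19·6, … . Need the cofactor coprime to 1463/19 = 77.
Checking s = 5, 6, … the first with gcd(s, 77) = 1 is s = 5, giving 95.

95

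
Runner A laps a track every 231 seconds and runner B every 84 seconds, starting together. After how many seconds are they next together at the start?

924

231 = 3 · 7 · 11; 84 = 2² · 3 · 7
max exponents: 2² · 3 · 7 · 11 = 924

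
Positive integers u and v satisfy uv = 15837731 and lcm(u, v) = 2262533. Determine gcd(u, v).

gcd·lcm = product, so gcd = 15837731/2262533 = 7.

7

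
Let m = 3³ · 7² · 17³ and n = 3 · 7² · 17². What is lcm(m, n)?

6499899

max exponent per prime: 3³ · 7² · 17³ = 6499899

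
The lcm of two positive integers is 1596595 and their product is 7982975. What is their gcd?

From gcd × lcm = pq: gcd = 7982975 / 1596595 = 5.

5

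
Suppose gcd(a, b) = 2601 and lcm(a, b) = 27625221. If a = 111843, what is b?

642447

Using ab = gcd(a,b)·lcm(a,b) = 2601·27625221 = 71853199821, we get b = 71853199821/111843 = 642447.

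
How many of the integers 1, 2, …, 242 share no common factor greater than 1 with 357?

131

Prime factors of 357: 3, 7, 17. Count integers ≤ 242 divisible by none of them.
By inclusion–exclusion: 242 − ⌊242/3⌋ − ⌊242/7⌋ − ⌊242/17⌋ + ⌊242/21⌋ + ⌊242/51⌋ + ⌊242/119⌋ − ⌊242/357⌋ = 131.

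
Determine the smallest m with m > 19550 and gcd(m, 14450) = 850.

20400

gcd(m, 14450) = 850 forces 850 | m; write m = 850s. Then gcd(850s, 850·17) = 850·gcd(s, 17), so need gcd(s, 17) = 1.
850s > 19550 gives s ≥ 24. The least s ≥ 24 coprime to 17 is 24, so m = 850·24 = 20400.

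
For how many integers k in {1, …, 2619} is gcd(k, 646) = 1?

1168

646 = 2·17·19. Inclusion–exclusion on these primes:
2619 − ⌊2619/2⌋ − ⌊2619/17⌋ − ⌊2619/19⌋ + ⌊2619/34⌋ + ⌊2619/38⌋ + ⌊2619/323⌋ − ⌊2619/646⌋ = 1168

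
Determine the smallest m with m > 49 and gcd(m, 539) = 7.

gcd(m, 539) = 7 forces 7 | m; write m = 7s. Then gcd(7s, 7·77) = 7·gcd(s, 77), so need gcd(s, 77) = 1.
7s > 49 gives s ≥ 8. The least s ≥ 8 coprime to 77 is 8, so m = 7·8 = 56.

56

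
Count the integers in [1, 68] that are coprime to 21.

40

21 = 3·7. Inclusion–exclusion on these primes:
68 − ⌊68/3⌋ − ⌊68/7⌋ + ⌊68/21⌋ = 40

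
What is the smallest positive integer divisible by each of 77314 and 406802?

77314 = 2 · 29 · 31 · 43; 406802 = 2 · 11² · 41²
max exponents: 2 · 11² · 29 · 31 · 41² · 43 = 15725744914

15725744914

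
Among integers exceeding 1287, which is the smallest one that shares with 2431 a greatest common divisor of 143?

1430

gcd(a, 2431) = 143 forces 143 | a; write a = 143s. Then gcd(143s, 143·17) = 143·gcd(s, 17), so need gcd(s, 17) = 1.
143s > 1287 gives s ≥ 10. The least s ≥ 10 coprime to 17 is 10, so a = 143·10 = 1430.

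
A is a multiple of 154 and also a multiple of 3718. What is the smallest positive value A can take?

26026

gcd first: 3718 = 24·154 + 22; 154 = 7·22 + 0 → gcd = 22
lcm = 154·3718/gcd = 572572/22 = 26026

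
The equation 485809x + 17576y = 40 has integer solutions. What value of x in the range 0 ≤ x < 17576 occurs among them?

Euclid: 485809 = 27·17576 + 11257; 17576 = 1·11257 + 6319; 11257 = 1·6319 + 4938; 6319 = 1·4938 + 1381; 4938 = 3·1381 + 795; 1381 = 1·795 + 586; 795 = 1·586 + 209; 586 = 2·209 + 168; 209 = 1·168 + 41; 168 = 4·41 + 4; 41 = 10·4 + 1; 4 = 4·1 + 0 → gcd = 1; 40 = 1·40.
Back-substitution yields 485809·(4289) + 17576·(-118550) = 1, so one solution is x = 4289·40 = 171560, y = -118550·40 = -4742000.
Solutions in x differ by 17576/1 = 17576; the one in [0, 17576) is 171560 mod 17576 = 13376.

13376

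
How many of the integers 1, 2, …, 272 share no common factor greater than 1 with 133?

Prime factors of 133: 7, 19. Count integers ≤ 272 divisible by none of them.
By inclusion–exclusion: 272 − ⌊272/7⌋ − ⌊272/19⌋ + ⌊272/133⌋ = 222.

222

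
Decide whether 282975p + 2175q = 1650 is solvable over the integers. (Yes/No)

gcd(282975, 2175): 282975 = 130·2175 + 225; 2175 = 9·225 + 150; 225 = 1·150 + 75; 150 = 2·75 + 0 → 75
75 divides 1650, so a solution exists.

Yes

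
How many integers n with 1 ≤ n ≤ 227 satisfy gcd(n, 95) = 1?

95 = 5·19. Inclusion–exclusion on these primes:
227 − ⌊227/5⌋ − ⌊227/19⌋ + ⌊227/95⌋ = 173

173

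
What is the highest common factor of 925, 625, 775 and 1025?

gcd(925, 625): 925 = 1·625 + 300; 625 = 2·300 + 25; 300 = 12·25 + 0 → 25
gcd(25, 775): 775 = 31·25 + 0 → 25
gcd(25, 1025): 1025 = 41·25 + 0 → 25

25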